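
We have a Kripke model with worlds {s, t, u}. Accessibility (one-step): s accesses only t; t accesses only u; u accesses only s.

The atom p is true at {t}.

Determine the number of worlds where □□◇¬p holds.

2

s: successors {t}; □◇¬p there: t:T. ✓
t: successors {u}; □◇¬p there: u:F. ✗
u: successors {s}; □◇¬p there: s:T. ✓
Satisfying worlds: {s, u}.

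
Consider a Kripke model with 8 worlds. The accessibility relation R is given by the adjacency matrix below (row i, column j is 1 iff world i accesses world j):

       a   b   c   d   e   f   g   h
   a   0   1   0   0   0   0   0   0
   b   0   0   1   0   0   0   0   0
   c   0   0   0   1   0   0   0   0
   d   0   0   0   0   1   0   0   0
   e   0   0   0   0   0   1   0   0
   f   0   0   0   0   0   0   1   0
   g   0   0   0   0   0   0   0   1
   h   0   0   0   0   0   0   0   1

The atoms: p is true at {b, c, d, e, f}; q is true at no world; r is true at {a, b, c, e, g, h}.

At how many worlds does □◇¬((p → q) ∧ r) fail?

4

a: successors {b}; ◇¬((p → q) ∧ r) there: b:T. ✓
b: successors {c}; ◇¬((p → q) ∧ r) there: c:T. ✓
c: successors {d}; ◇¬((p → q) ∧ r) there: d:T. ✓
d: successors {e}; ◇¬((p → q) ∧ r) there: e:T. ✓
e: successors {f}; ◇¬((p → q) ∧ r) there: f:F. ✗
f: successors {g}; ◇¬((p → q) ∧ r) there: g:F. ✗
g: successors {h}; ◇¬((p → q) ∧ r) there: h:F. ✗
h: successors {h}; ◇¬((p → q) ∧ r) there: h:F. ✗
Satisfying worlds: {a, b, c, d}.
So □◇¬((p → q) ∧ r) fails at the other 4 worlds.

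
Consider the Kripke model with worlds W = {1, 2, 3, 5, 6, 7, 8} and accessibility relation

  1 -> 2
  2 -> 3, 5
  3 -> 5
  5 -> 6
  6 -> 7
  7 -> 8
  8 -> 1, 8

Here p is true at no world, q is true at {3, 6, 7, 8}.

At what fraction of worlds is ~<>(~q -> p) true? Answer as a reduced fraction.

2/7

1: <>(~q -> p) is F. ✓
2: <>(~q -> p) is T. ✗
3: <>(~q -> p) is F. ✓
5: <>(~q -> p) is T. ✗
6: <>(~q -> p) is T. ✗
7: <>(~q -> p) is T. ✗
8: <>(~q -> p) is T. ✗
That's 2 of 7 worlds, so 2/7.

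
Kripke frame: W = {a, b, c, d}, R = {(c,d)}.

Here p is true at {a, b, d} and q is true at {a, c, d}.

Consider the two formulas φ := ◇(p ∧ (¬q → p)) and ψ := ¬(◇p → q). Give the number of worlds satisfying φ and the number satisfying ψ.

1 and 0

For ◇(p ∧ (¬q → p)):
a: no successors, so ◇(p ∧ (¬q → p)) fails. ✗
b: no successors, so ◇(p ∧ (¬q → p)) fails. ✗
c: successors {d}; p ∧ (¬q → p) there: d:T. ✓
d: no successors, so ◇(p ∧ (¬q → p)) fails. ✗
— 1 world.
For ¬(◇p → q):
a: ◇p → q is T. ✗
b: ◇p → q is T. ✗
c: ◇p → q is T. ✗
d: ◇p → q is T. ✗
— 0 worlds.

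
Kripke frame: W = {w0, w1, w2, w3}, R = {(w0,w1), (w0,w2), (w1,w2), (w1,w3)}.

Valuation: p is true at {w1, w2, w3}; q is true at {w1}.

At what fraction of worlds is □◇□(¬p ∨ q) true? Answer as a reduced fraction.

w0: successors {w1, w2}; ◇□(¬p ∨ q) there: w1:T, w2:F. ✗
w1: successors {w2, w3}; ◇□(¬p ∨ q) there: w2:F, w3:F. ✗
w2: no successors, so □◇□(¬p ∨ q) holds vacuously. ✓
w3: no successors, so □◇□(¬p ∨ q) holds vacuously. ✓
That's 2 of 4 worlds, so 2/4 = 1/2.

1/2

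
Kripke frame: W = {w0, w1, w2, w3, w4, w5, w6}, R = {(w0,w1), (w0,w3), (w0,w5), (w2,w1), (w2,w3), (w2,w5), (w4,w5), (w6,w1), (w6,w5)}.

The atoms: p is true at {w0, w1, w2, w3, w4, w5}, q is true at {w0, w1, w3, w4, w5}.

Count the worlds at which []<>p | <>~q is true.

w0: []<>p is F, <>~q is F. ✗
w1: []<>p is T, <>~q is F. ✓
w2: []<>p is F, <>~q is F. ✗
w3: []<>p is T, <>~q is F. ✓
w4: []<>p is F, <>~q is F. ✗
w5: []<>p is T, <>~q is F. ✓
w6: []<>p is F, <>~q is F. ✗
Satisfying worlds: {w1, w3, w5}.

3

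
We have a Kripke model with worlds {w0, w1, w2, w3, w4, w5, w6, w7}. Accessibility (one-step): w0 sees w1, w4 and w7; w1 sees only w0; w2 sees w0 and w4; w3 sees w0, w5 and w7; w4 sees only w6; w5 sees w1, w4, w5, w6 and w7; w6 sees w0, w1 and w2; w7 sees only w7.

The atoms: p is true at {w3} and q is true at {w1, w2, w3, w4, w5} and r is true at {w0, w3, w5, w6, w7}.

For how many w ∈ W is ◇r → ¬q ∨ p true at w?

4

w0: ◇r is T, ¬q ∨ p is T. ✓
w1: ◇r is T, ¬q ∨ p is F. ✗
w2: ◇r is T, ¬q ∨ p is F. ✗
w3: ◇r is T, ¬q ∨ p is T. ✓
w4: ◇r is T, ¬q ∨ p is F. ✗
w5: ◇r is T, ¬q ∨ p is F. ✗
w6: ◇r is T, ¬q ∨ p is T. ✓
w7: ◇r is T, ¬q ∨ p is T. ✓
Satisfying worlds: {w0, w3, w6, w7}.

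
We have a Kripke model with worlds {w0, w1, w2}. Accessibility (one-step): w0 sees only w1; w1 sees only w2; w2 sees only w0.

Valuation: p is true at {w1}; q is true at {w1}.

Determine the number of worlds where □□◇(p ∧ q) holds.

1

w0: successors {w1}; □◇(p ∧ q) there: w1:F. ✗
w1: successors {w2}; □◇(p ∧ q) there: w2:T. ✓
w2: successors {w0}; □◇(p ∧ q) there: w0:F. ✗
Satisfying worlds: {w1}.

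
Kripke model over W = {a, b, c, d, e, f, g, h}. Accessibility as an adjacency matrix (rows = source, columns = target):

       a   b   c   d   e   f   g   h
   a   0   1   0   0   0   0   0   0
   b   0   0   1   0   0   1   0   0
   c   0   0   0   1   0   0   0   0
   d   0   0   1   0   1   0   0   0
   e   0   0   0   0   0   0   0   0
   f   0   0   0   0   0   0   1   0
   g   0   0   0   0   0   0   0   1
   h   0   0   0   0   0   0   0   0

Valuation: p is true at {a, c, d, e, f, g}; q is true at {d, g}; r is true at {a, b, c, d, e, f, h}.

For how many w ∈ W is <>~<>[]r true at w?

2

a: successors {b}; ~<>[]r there: b:F. ✗
b: successors {c, f}; ~<>[]r there: c:F, f:F. ✗
c: successors {d}; ~<>[]r there: d:F. ✗
d: successors {c, e}; ~<>[]r there: c:F, e:T. ✓
e: no successors, so <>~<>[]r fails. ✗
f: successors {g}; ~<>[]r there: g:F. ✗
g: successors {h}; ~<>[]r there: h:T. ✓
h: no successors, so <>~<>[]r fails. ✗
Satisfying worlds: {d, g}.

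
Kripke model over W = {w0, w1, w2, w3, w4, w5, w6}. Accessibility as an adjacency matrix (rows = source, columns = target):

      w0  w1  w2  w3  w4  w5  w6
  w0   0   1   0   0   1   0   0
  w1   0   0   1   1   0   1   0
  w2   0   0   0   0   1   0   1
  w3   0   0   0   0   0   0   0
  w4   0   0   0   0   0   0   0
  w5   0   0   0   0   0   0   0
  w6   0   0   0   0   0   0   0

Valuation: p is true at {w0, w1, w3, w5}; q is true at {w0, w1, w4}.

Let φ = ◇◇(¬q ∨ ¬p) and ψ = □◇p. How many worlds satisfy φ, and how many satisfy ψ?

2 and 4

For ◇◇(¬q ∨ ¬p):
w0: successors {w1, w4}; ◇(¬q ∨ ¬p) there: w1:T, w4:F. ✓
w1: successors {w2, w3, w5}; ◇(¬q ∨ ¬p) there: w2:T, w3:F, w5:F. ✓
w2: successors {w4, w6}; ◇(¬q ∨ ¬p) there: w4:F, w6:F. ✗
w3: no successors, so ◇◇(¬q ∨ ¬p) fails. ✗
w4: no successors, so ◇◇(¬q ∨ ¬p) fails. ✗
w5: no successors, so ◇◇(¬q ∨ ¬p) fails. ✗
w6: no successors, so ◇◇(¬q ∨ ¬p) fails. ✗
— 2 worlds.
For □◇p:
w0: successors {w1, w4}; ◇p there: w1:T, w4:F. ✗
w1: successors {w2, w3, w5}; ◇p there: w2:F, w3:F, w5:F. ✗
w2: successors {w4, w6}; ◇p there: w4:F, w6:F. ✗
w3: no successors, so □◇p holds vacuously. ✓
w4: no successors, so □◇p holds vacuously. ✓
w5: no successors, so □◇p holds vacuously. ✓
w6: no successors, so □◇p holds vacuously. ✓
— 4 worlds.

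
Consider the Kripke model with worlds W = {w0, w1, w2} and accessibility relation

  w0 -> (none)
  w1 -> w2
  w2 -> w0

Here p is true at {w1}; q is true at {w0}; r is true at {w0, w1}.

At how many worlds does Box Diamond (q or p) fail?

1

w0: no successors, so Box Diamond (q or p) holds vacuously. ✓
w1: successors {w2}; Diamond (q or p) there: w2:T. ✓
w2: successors {w0}; Diamond (q or p) there: w0:F. ✗
Satisfying worlds: {w0, w1}.
So Box Diamond (q or p) fails at the other 1 world.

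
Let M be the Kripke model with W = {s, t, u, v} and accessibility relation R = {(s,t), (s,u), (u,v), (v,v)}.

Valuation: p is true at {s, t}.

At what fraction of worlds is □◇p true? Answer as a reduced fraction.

1/4

s: successors {t, u}; ◇p there: t:F, u:F. ✗
t: no successors, so □◇p holds vacuously. ✓
u: successors {v}; ◇p there: v:F. ✗
v: successors {v}; ◇p there: v:F. ✗
That's 1 of 4 worlds, so 1/4.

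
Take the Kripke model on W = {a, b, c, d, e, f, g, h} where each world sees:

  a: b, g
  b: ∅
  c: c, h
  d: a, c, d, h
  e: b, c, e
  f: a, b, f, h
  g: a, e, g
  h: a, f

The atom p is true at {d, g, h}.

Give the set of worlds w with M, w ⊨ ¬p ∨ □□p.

{a, b, c, e, f}

a: ¬p is T, □□p is F. ✓
b: ¬p is T, □□p is T. ✓
c: ¬p is T, □□p is F. ✓
d: ¬p is F, □□p is F. ✗
e: ¬p is T, □□p is F. ✓
f: ¬p is T, □□p is F. ✓
g: ¬p is F, □□p is F. ✗
h: ¬p is F, □□p is F. ✗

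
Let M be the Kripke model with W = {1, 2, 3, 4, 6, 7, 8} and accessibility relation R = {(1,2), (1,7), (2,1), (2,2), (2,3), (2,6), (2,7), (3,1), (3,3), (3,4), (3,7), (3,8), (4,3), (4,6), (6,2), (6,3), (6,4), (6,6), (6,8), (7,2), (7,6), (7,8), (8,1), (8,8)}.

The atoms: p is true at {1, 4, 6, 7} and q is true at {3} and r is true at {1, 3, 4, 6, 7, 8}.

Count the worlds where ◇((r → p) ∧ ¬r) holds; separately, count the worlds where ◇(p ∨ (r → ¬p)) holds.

For ◇((r → p) ∧ ¬r):
1: successors {2, 7}; (r → p) ∧ ¬r there: 2:T, 7:F. ✓
2: successors {1, 2, 3, 6, 7}; (r → p) ∧ ¬r there: 1:F, 2:T, 3:F, 6:F, 7:F. ✓
3: successors {1, 3, 4, 7, 8}; (r → p) ∧ ¬r there: 1:F, 3:F, 4:F, 7:F, 8:F. ✗
4: successors {3, 6}; (r → p) ∧ ¬r there: 3:F, 6:F. ✗
6: successors {2, 3, 4, 6, 8}; (r → p) ∧ ¬r there: 2:T, 3:F, 4:F, 6:F, 8:F. ✓
7: successors {2, 6, 8}; (r → p) ∧ ¬r there: 2:T, 6:F, 8:F. ✓
8: successors {1, 8}; (r → p) ∧ ¬r there: 1:F, 8:F. ✗
— 4 worlds.
For ◇(p ∨ (r → ¬p)):
1: successors {2, 7}; p ∨ (r → ¬p) there: 2:T, 7:T. ✓
2: successors {1, 2, 3, 6, 7}; p ∨ (r → ¬p) there: 1:T, 2:T, 3:T, 6:T, 7:T. ✓
3: successors {1, 3, 4, 7, 8}; p ∨ (r → ¬p) there: 1:T, 3:T, 4:T, 7:T, 8:T. ✓
4: successors {3, 6}; p ∨ (r → ¬p) there: 3:T, 6:T. ✓
6: successors {2, 3, 4, 6, 8}; p ∨ (r → ¬p) there: 2:T, 3:T, 4:T, 6:T, 8:T. ✓
7: successors {2, 6, 8}; p ∨ (r → ¬p) there: 2:T, 6:T, 8:T. ✓
8: successors {1, 8}; p ∨ (r → ¬p) there: 1:T, 8:T. ✓
— 7 worlds.

4 and 7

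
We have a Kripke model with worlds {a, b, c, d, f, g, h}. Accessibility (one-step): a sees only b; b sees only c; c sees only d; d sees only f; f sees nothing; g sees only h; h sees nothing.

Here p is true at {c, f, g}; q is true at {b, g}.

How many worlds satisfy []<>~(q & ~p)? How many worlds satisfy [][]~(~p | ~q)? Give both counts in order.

For []<>~(q & ~p):
a: successors {b}; <>~(q & ~p) there: b:T. ✓
b: successors {c}; <>~(q & ~p) there: c:T. ✓
c: successors {d}; <>~(q & ~p) there: d:T. ✓
d: successors {f}; <>~(q & ~p) there: f:F. ✗
f: no successors, so []<>~(q & ~p) holds vacuously. ✓
g: successors {h}; <>~(q & ~p) there: h:F. ✗
h: no successors, so []<>~(q & ~p) holds vacuously. ✓
— 5 worlds.
For [][]~(~p | ~q):
a: successors {b}; []~(~p | ~q) there: b:F. ✗
b: successors {c}; []~(~p | ~q) there: c:F. ✗
c: successors {d}; []~(~p | ~q) there: d:F. ✗
d: successors {f}; []~(~p | ~q) there: f:T. ✓
f: no successors, so [][]~(~p | ~q) holds vacuously. ✓
g: successors {h}; []~(~p | ~q) there: h:T. ✓
h: no successors, so [][]~(~p | ~q) holds vacuously. ✓
— 4 worlds.

5 and 4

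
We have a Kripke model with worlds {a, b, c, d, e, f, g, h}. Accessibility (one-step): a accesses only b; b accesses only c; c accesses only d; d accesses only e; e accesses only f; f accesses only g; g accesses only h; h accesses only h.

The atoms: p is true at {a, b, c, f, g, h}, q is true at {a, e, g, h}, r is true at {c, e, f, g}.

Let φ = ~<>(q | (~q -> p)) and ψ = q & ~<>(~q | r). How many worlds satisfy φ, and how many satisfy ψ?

1 and 2

For ~<>(q | (~q -> p)):
a: <>(q | (~q -> p)) is T. ✗
b: <>(q | (~q -> p)) is T. ✗
c: <>(q | (~q -> p)) is F. ✓
d: <>(q | (~q -> p)) is T. ✗
e: <>(q | (~q -> p)) is T. ✗
f: <>(q | (~q -> p)) is T. ✗
g: <>(q | (~q -> p)) is T. ✗
h: <>(q | (~q -> p)) is T. ✗
— 1 world.
For q & ~<>(~q | r):
a: q is T, ~<>(~q | r) is F. ✗
b: q is F, ~<>(~q | r) is F. ✗
c: q is F, ~<>(~q | r) is F. ✗
d: q is F, ~<>(~q | r) is F. ✗
e: q is T, ~<>(~q | r) is F. ✗
f: q is F, ~<>(~q | r) is F. ✗
g: q is T, ~<>(~q | r) is T. ✓
h: q is T, ~<>(~q | r) is T. ✓
— 2 worlds.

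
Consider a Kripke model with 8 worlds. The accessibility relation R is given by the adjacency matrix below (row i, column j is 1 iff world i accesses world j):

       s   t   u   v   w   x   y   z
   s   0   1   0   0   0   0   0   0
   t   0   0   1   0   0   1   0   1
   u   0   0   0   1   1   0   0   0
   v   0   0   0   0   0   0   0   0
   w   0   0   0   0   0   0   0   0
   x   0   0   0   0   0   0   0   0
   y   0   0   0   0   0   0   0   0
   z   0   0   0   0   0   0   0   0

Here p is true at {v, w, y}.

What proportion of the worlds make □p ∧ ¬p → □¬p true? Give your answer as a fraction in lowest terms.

7/8

s: □p ∧ ¬p is F, □¬p is T. ✓
t: □p ∧ ¬p is F, □¬p is T. ✓
u: □p ∧ ¬p is T, □¬p is F. ✗
v: □p ∧ ¬p is F, □¬p is T. ✓
w: □p ∧ ¬p is F, □¬p is T. ✓
x: □p ∧ ¬p is T, □¬p is T. ✓
y: □p ∧ ¬p is F, □¬p is T. ✓
z: □p ∧ ¬p is T, □¬p is T. ✓
That's 7 of 8 worlds, so 7/8.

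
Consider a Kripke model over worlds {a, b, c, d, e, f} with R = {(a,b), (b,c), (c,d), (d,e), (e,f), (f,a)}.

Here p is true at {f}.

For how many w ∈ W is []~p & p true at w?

a: []~p is T, p is F. ✗
b: []~p is T, p is F. ✗
c: []~p is T, p is F. ✗
d: []~p is T, p is F. ✗
e: []~p is F, p is F. ✗
f: []~p is T, p is T. ✓
Satisfying worlds: {f}.

1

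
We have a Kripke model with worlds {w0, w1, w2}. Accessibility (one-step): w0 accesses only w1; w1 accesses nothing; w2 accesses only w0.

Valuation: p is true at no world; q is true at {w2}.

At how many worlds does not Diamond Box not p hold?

1

w0: Diamond Box not p is T. ✗
w1: Diamond Box not p is F. ✓
w2: Diamond Box not p is T. ✗
Satisfying worlds: {w1}.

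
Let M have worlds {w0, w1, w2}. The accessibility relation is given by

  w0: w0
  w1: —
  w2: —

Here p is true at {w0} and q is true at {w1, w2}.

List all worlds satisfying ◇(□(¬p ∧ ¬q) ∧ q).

w0: successors {w0}; □(¬p ∧ ¬q) ∧ q there: w0:F. ✗
w1: no successors, so ◇(□(¬p ∧ ¬q) ∧ q) fails. ✗
w2: no successors, so ◇(□(¬p ∧ ¬q) ∧ q) fails. ✗

∅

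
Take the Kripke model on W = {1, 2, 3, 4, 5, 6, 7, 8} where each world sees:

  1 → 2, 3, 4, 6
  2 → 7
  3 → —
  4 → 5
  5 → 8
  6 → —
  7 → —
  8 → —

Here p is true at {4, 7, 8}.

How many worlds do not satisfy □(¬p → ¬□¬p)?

1

1: successors {2, 3, 4, 6}; ¬p → ¬□¬p there: 2:T, 3:F, 4:T, 6:F. ✗
2: successors {7}; ¬p → ¬□¬p there: 7:T. ✓
3: no successors, so □(¬p → ¬□¬p) holds vacuously. ✓
4: successors {5}; ¬p → ¬□¬p there: 5:T. ✓
5: successors {8}; ¬p → ¬□¬p there: 8:T. ✓
6: no successors, so □(¬p → ¬□¬p) holds vacuously. ✓
7: no successors, so □(¬p → ¬□¬p) holds vacuously. ✓
8: no successors, so □(¬p → ¬□¬p) holds vacuously. ✓
Satisfying worlds: {2, 3, 4, 5, 6, 7, 8}.
So □(¬p → ¬□¬p) fails at the other 1 world.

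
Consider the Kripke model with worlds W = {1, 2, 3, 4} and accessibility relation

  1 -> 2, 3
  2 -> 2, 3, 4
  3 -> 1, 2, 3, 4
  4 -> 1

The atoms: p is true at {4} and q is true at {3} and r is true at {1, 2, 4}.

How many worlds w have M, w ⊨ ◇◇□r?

1: successors {2, 3}; ◇□r there: 2:T, 3:T. ✓
2: successors {2, 3, 4}; ◇□r there: 2:T, 3:T, 4:F. ✓
3: successors {1, 2, 3, 4}; ◇□r there: 1:F, 2:T, 3:T, 4:F. ✓
4: successors {1}; ◇□r there: 1:F. ✗
Satisfying worlds: {1, 2, 3}.

3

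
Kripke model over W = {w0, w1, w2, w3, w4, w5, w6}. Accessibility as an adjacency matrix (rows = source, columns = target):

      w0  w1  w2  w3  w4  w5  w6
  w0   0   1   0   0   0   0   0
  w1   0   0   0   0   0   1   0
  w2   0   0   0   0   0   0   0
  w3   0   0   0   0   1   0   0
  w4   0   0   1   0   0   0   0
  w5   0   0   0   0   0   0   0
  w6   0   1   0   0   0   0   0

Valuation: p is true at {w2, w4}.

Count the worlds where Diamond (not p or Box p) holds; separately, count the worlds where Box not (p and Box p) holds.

For Diamond (not p or Box p):
w0: successors {w1}; not p or Box p there: w1:T. ✓
w1: successors {w5}; not p or Box p there: w5:T. ✓
w2: no successors, so Diamond (not p or Box p) fails. ✗
w3: successors {w4}; not p or Box p there: w4:T. ✓
w4: successors {w2}; not p or Box p there: w2:T. ✓
w5: no successors, so Diamond (not p or Box p) fails. ✗
w6: successors {w1}; not p or Box p there: w1:T. ✓
— 5 worlds.
For Box not (p and Box p):
w0: successors {w1}; not (p and Box p) there: w1:T. ✓
w1: successors {w5}; not (p and Box p) there: w5:T. ✓
w2: no successors, so Box not (p and Box p) holds vacuously. ✓
w3: successors {w4}; not (p and Box p) there: w4:F. ✗
w4: successors {w2}; not (p and Box p) there: w2:F. ✗
w5: no successors, so Box not (p and Box p) holds vacuously. ✓
w6: successors {w1}; not (p and Box p) there: w1:T. ✓
— 5 worlds.

5 and 5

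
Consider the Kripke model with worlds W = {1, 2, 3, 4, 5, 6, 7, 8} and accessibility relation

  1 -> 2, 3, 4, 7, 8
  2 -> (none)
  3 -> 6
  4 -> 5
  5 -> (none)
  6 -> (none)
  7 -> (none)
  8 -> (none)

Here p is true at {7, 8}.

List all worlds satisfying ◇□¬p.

{1, 3, 4}

1: successors {2, 3, 4, 7, 8}; □¬p there: 2:T, 3:T, 4:T, 7:T, 8:T. ✓
2: no successors, so ◇□¬p fails. ✗
3: successors {6}; □¬p there: 6:T. ✓
4: successors {5}; □¬p there: 5:T. ✓
5: no successors, so ◇□¬p fails. ✗
6: no successors, so ◇□¬p fails. ✗
7: no successors, so ◇□¬p fails. ✗
8: no successors, so ◇□¬p fails. ✗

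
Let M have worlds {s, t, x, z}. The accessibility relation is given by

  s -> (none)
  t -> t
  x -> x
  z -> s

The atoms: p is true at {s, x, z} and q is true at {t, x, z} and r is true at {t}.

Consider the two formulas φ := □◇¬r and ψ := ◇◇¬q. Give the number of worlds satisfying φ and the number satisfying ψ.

2 and 0

For □◇¬r:
s: no successors, so □◇¬r holds vacuously. ✓
t: successors {t}; ◇¬r there: t:F. ✗
x: successors {x}; ◇¬r there: x:T. ✓
z: successors {s}; ◇¬r there: s:F. ✗
— 2 worlds.
For ◇◇¬q:
s: no successors, so ◇◇¬q fails. ✗
t: successors {t}; ◇¬q there: t:F. ✗
x: successors {x}; ◇¬q there: x:F. ✗
z: successors {s}; ◇¬q there: s:F. ✗
— 0 worlds.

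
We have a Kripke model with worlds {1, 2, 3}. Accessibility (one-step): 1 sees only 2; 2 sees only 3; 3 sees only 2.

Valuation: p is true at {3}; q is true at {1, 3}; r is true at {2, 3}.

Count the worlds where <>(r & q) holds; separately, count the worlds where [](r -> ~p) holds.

1 and 2

For <>(r & q):
1: successors {2}; r & q there: 2:F. ✗
2: successors {3}; r & q there: 3:T. ✓
3: successors {2}; r & q there: 2:F. ✗
— 1 world.
For [](r -> ~p):
1: successors {2}; r -> ~p there: 2:T. ✓
2: successors {3}; r -> ~p there: 3:F. ✗
3: successors {2}; r -> ~p there: 2:T. ✓
— 2 worlds.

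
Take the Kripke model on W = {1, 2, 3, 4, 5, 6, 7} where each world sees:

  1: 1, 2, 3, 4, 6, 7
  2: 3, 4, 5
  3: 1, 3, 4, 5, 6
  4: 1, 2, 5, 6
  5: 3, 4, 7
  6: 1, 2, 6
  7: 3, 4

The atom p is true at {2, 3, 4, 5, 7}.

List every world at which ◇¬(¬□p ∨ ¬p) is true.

{1, 2, 3, 4, 5, 6}

1: successors {1, 2, 3, 4, 6, 7}; ¬(¬□p ∨ ¬p) there: 1:F, 2:T, 3:F, 4:F, 6:F, 7:T. ✓
2: successors {3, 4, 5}; ¬(¬□p ∨ ¬p) there: 3:F, 4:F, 5:T. ✓
3: successors {1, 3, 4, 5, 6}; ¬(¬□p ∨ ¬p) there: 1:F, 3:F, 4:F, 5:T, 6:F. ✓
4: successors {1, 2, 5, 6}; ¬(¬□p ∨ ¬p) there: 1:F, 2:T, 5:T, 6:F. ✓
5: successors {3, 4, 7}; ¬(¬□p ∨ ¬p) there: 3:F, 4:F, 7:T. ✓
6: successors {1, 2, 6}; ¬(¬□p ∨ ¬p) there: 1:F, 2:T, 6:F. ✓
7: successors {3, 4}; ¬(¬□p ∨ ¬p) there: 3:F, 4:F. ✗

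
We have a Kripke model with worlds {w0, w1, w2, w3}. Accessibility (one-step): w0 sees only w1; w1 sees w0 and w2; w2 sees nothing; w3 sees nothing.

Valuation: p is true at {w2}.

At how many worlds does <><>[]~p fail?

w0: successors {w1}; <>[]~p there: w1:T. ✓
w1: successors {w0, w2}; <>[]~p there: w0:F, w2:F. ✗
w2: no successors, so <><>[]~p fails. ✗
w3: no successors, so <><>[]~p fails. ✗
Satisfying worlds: {w0}.
So <><>[]~p fails at the other 3 worlds.

3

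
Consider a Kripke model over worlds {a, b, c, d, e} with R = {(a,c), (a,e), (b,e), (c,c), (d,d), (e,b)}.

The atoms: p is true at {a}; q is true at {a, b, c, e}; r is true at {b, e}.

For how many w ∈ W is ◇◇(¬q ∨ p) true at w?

a: successors {c, e}; ◇(¬q ∨ p) there: c:F, e:F. ✗
b: successors {e}; ◇(¬q ∨ p) there: e:F. ✗
c: successors {c}; ◇(¬q ∨ p) there: c:F. ✗
d: successors {d}; ◇(¬q ∨ p) there: d:T. ✓
e: successors {b}; ◇(¬q ∨ p) there: b:F. ✗
Satisfying worlds: {d}.

1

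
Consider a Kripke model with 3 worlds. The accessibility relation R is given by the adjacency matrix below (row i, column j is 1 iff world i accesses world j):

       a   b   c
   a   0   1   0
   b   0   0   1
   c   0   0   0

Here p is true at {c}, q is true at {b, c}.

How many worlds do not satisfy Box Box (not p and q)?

1

a: successors {b}; Box (not p and q) there: b:F. ✗
b: successors {c}; Box (not p and q) there: c:T. ✓
c: no successors, so Box Box (not p and q) holds vacuously. ✓
Satisfying worlds: {b, c}.
So Box Box (not p and q) fails at the other 1 world.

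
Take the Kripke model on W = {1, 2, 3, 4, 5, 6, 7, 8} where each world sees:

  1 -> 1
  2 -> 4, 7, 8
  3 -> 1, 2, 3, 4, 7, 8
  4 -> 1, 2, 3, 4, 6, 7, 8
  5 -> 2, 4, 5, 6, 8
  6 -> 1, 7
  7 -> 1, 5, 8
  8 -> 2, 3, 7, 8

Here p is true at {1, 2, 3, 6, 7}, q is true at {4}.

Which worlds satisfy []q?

∅

1: successors {1}; q there: 1:F. ✗
2: successors {4, 7, 8}; q there: 4:T, 7:F, 8:F. ✗
3: successors {1, 2, 3, 4, 7, 8}; q there: 1:F, 2:F, 3:F, 4:T, 7:F, 8:F. ✗
4: successors {1, 2, 3, 4, 6, 7, 8}; q there: 1:F, 2:F, 3:F, 4:T, 6:F, 7:F, 8:F. ✗
5: successors {2, 4, 5, 6, 8}; q there: 2:F, 4:T, 5:F, 6:F, 8:F. ✗
6: successors {1, 7}; q there: 1:F, 7:F. ✗
7: successors {1, 5, 8}; q there: 1:F, 5:F, 8:F. ✗
8: successors {2, 3, 7, 8}; q there: 2:F, 3:F, 7:F, 8:F. ✗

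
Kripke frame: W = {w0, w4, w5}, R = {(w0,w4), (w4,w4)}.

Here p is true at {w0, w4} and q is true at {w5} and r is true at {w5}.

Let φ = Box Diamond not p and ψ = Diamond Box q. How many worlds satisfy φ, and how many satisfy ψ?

For Box Diamond not p:
w0: successors {w4}; Diamond not p there: w4:F. ✗
w4: successors {w4}; Diamond not p there: w4:F. ✗
w5: no successors, so Box Diamond not p holds vacuously. ✓
— 1 world.
For Diamond Box q:
w0: successors {w4}; Box q there: w4:F. ✗
w4: successors {w4}; Box q there: w4:F. ✗
w5: no successors, so Diamond Box q fails. ✗
— 0 worlds.

1 and 0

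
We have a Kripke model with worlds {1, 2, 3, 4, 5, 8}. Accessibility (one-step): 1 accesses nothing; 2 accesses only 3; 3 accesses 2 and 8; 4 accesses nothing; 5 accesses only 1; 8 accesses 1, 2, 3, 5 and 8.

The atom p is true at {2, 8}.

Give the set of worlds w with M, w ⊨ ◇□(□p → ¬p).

1: no successors, so ◇□(□p → ¬p) fails. ✗
2: successors {3}; □(□p → ¬p) there: 3:T. ✓
3: successors {2, 8}; □(□p → ¬p) there: 2:T, 8:T. ✓
4: no successors, so ◇□(□p → ¬p) fails. ✗
5: successors {1}; □(□p → ¬p) there: 1:T. ✓
8: successors {1, 2, 3, 5, 8}; □(□p → ¬p) there: 1:T, 2:T, 3:T, 5:T, 8:T. ✓

{2, 3, 5, 8}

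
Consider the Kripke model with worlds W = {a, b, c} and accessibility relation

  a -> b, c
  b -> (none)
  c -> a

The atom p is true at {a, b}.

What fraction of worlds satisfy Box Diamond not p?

2/3

a: successors {b, c}; Diamond not p there: b:F, c:F. ✗
b: no successors, so Box Diamond not p holds vacuously. ✓
c: successors {a}; Diamond not p there: a:T. ✓
That's 2 of 3 worlds, so 2/3.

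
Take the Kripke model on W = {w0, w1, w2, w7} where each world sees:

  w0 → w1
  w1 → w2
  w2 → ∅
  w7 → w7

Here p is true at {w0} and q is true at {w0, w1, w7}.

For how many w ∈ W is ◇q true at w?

w0: successors {w1}; q there: w1:T. ✓
w1: successors {w2}; q there: w2:F. ✗
w2: no successors, so ◇q fails. ✗
w7: successors {w7}; q there: w7:T. ✓
Satisfying worlds: {w0, w7}.

2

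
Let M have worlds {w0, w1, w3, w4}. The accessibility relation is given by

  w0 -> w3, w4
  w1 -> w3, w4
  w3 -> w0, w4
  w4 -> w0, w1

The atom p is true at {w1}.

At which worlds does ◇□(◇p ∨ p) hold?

∅

w0: successors {w3, w4}; □(◇p ∨ p) there: w3:F, w4:F. ✗
w1: successors {w3, w4}; □(◇p ∨ p) there: w3:F, w4:F. ✗
w3: successors {w0, w4}; □(◇p ∨ p) there: w0:F, w4:F. ✗
w4: successors {w0, w1}; □(◇p ∨ p) there: w0:F, w1:F. ✗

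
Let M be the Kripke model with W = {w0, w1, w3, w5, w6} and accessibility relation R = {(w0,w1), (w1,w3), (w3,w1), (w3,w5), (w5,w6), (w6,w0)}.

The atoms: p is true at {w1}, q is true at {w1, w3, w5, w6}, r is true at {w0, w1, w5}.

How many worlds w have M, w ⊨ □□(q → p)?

2

w0: successors {w1}; □(q → p) there: w1:F. ✗
w1: successors {w3}; □(q → p) there: w3:F. ✗
w3: successors {w1, w5}; □(q → p) there: w1:F, w5:F. ✗
w5: successors {w6}; □(q → p) there: w6:T. ✓
w6: successors {w0}; □(q → p) there: w0:T. ✓
Satisfying worlds: {w5, w6}.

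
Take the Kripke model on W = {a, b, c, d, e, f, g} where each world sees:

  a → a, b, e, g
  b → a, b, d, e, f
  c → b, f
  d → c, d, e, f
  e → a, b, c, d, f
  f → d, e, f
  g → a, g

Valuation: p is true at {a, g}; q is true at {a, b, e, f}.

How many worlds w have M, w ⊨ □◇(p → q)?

7

a: successors {a, b, e, g}; ◇(p → q) there: a:T, b:T, e:T, g:T. ✓
b: successors {a, b, d, e, f}; ◇(p → q) there: a:T, b:T, d:T, e:T, f:T. ✓
c: successors {b, f}; ◇(p → q) there: b:T, f:T. ✓
d: successors {c, d, e, f}; ◇(p → q) there: c:T, d:T, e:T, f:T. ✓
e: successors {a, b, c, d, f}; ◇(p → q) there: a:T, b:T, c:T, d:T, f:T. ✓
f: successors {d, e, f}; ◇(p → q) there: d:T, e:T, f:T. ✓
g: successors {a, g}; ◇(p → q) there: a:T, g:T. ✓
Satisfying worlds: {a, b, c, d, e, f, g}.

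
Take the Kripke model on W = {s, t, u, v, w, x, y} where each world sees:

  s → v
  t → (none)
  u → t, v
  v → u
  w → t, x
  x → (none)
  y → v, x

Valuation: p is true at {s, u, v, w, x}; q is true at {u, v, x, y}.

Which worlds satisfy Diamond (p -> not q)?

s: successors {v}; p -> not q there: v:F. ✗
t: no successors, so Diamond (p -> not q) fails. ✗
u: successors {t, v}; p -> not q there: t:T, v:F. ✓
v: successors {u}; p -> not q there: u:F. ✗
w: successors {t, x}; p -> not q there: t:T, x:F. ✓
x: no successors, so Diamond (p -> not q) fails. ✗
y: successors {v, x}; p -> not q there: v:F, x:F. ✗

{u, w}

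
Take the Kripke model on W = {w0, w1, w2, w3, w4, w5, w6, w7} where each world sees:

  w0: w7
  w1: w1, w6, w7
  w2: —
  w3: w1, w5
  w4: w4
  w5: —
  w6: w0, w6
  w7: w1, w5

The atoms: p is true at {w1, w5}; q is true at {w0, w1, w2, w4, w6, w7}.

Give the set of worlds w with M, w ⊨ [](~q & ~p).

w0: successors {w7}; ~q & ~p there: w7:F. ✗
w1: successors {w1, w6, w7}; ~q & ~p there: w1:F, w6:F, w7:F. ✗
w2: no successors, so [](~q & ~p) holds vacuously. ✓
w3: successors {w1, w5}; ~q & ~p there: w1:F, w5:F. ✗
w4: successors {w4}; ~q & ~p there: w4:F. ✗
w5: no successors, so [](~q & ~p) holds vacuously. ✓
w6: successors {w0, w6}; ~q & ~p there: w0:F, w6:F. ✗
w7: successors {w1, w5}; ~q & ~p there: w1:F, w5:F. ✗

{w2, w5}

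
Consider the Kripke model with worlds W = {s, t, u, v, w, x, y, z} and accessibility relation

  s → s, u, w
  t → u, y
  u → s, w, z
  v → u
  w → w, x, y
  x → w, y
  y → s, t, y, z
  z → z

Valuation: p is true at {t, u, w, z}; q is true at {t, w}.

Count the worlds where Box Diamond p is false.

s: successors {s, u, w}; Diamond p there: s:T, u:T, w:T. ✓
t: successors {u, y}; Diamond p there: u:T, y:T. ✓
u: successors {s, w, z}; Diamond p there: s:T, w:T, z:T. ✓
v: successors {u}; Diamond p there: u:T. ✓
w: successors {w, x, y}; Diamond p there: w:T, x:T, y:T. ✓
x: successors {w, y}; Diamond p there: w:T, y:T. ✓
y: successors {s, t, y, z}; Diamond p there: s:T, t:T, y:T, z:T. ✓
z: successors {z}; Diamond p there: z:T. ✓
Satisfying worlds: {s, t, u, v, w, x, y, z}.
So Box Diamond p fails at the other 0 worlds.

0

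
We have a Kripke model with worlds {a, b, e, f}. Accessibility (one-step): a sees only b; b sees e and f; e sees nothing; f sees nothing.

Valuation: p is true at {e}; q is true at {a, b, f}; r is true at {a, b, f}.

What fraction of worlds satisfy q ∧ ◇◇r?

a: q is T, ◇◇r is T. ✓
b: q is T, ◇◇r is F. ✗
e: q is F, ◇◇r is F. ✗
f: q is T, ◇◇r is F. ✗
That's 1 of 4 worlds, so 1/4.

1/4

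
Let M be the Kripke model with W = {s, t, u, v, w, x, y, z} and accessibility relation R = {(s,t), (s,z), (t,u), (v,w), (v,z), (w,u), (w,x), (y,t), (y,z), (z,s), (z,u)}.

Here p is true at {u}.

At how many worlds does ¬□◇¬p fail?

3

s: □◇¬p is F. ✓
t: □◇¬p is F. ✓
u: □◇¬p is T. ✗
v: □◇¬p is T. ✗
w: □◇¬p is F. ✓
x: □◇¬p is T. ✗
y: □◇¬p is F. ✓
z: □◇¬p is F. ✓
Satisfying worlds: {s, t, w, y, z}.
So ¬□◇¬p fails at the other 3 worlds.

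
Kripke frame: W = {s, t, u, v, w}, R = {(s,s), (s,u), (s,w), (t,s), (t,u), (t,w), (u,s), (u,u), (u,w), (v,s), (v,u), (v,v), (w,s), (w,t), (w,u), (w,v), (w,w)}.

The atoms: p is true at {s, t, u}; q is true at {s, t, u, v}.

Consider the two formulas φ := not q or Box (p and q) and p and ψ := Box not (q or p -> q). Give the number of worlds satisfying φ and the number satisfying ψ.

For not q or Box (p and q) and p:
s: not q is F, Box (p and q) and p is F. ✗
t: not q is F, Box (p and q) and p is F. ✗
u: not q is F, Box (p and q) and p is F. ✗
v: not q is F, Box (p and q) and p is F. ✗
w: not q is T, Box (p and q) and p is F. ✓
— 1 world.
For Box not (q or p -> q):
s: successors {s, u, w}; not (q or p -> q) there: s:F, u:F, w:F. ✗
t: successors {s, u, w}; not (q or p -> q) there: s:F, u:F, w:F. ✗
u: successors {s, u, w}; not (q or p -> q) there: s:F, u:F, w:F. ✗
v: successors {s, u, v}; not (q or p -> q) there: s:F, u:F, v:F. ✗
w: successors {s, t, u, v, w}; not (q or p -> q) there: s:F, t:F, u:F, v:F, w:F. ✗
— 0 worlds.

1 and 0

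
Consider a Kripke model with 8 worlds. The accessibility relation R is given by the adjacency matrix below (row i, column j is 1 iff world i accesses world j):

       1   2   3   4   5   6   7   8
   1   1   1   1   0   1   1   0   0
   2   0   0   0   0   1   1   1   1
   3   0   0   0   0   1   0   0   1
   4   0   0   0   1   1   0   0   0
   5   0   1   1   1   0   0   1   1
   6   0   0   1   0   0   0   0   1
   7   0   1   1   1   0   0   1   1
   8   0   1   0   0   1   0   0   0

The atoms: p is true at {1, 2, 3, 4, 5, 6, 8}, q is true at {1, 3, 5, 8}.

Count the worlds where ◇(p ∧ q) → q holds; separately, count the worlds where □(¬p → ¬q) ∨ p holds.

4 and 8

For ◇(p ∧ q) → q:
1: ◇(p ∧ q) is T, q is T. ✓
2: ◇(p ∧ q) is T, q is F. ✗
3: ◇(p ∧ q) is T, q is T. ✓
4: ◇(p ∧ q) is T, q is F. ✗
5: ◇(p ∧ q) is T, q is T. ✓
6: ◇(p ∧ q) is T, q is F. ✗
7: ◇(p ∧ q) is T, q is F. ✗
8: ◇(p ∧ q) is T, q is T. ✓
— 4 worlds.
For □(¬p → ¬q) ∨ p:
1: □(¬p → ¬q) is T, p is T. ✓
2: □(¬p → ¬q) is T, p is T. ✓
3: □(¬p → ¬q) is T, p is T. ✓
4: □(¬p → ¬q) is T, p is T. ✓
5: □(¬p → ¬q) is T, p is T. ✓
6: □(¬p → ¬q) is T, p is T. ✓
7: □(¬p → ¬q) is T, p is F. ✓
8: □(¬p → ¬q) is T, p is T. ✓
— 8 worlds.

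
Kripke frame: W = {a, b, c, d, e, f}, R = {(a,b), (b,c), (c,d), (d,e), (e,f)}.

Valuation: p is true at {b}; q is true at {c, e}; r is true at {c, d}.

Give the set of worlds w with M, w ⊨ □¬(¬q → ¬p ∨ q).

a: successors {b}; ¬(¬q → ¬p ∨ q) there: b:T. ✓
b: successors {c}; ¬(¬q → ¬p ∨ q) there: c:F. ✗
c: successors {d}; ¬(¬q → ¬p ∨ q) there: d:F. ✗
d: successors {e}; ¬(¬q → ¬p ∨ q) there: e:F. ✗
e: successors {f}; ¬(¬q → ¬p ∨ q) there: f:F. ✗
f: no successors, so □¬(¬q → ¬p ∨ q) holds vacuously. ✓

{a, f}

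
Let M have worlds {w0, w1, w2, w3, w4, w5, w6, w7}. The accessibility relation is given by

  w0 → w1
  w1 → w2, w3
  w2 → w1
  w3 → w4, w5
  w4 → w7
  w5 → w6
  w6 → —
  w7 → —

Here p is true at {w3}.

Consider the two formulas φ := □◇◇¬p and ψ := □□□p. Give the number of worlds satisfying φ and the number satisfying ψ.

For □◇◇¬p:
w0: successors {w1}; ◇◇¬p there: w1:T. ✓
w1: successors {w2, w3}; ◇◇¬p there: w2:T, w3:T. ✓
w2: successors {w1}; ◇◇¬p there: w1:T. ✓
w3: successors {w4, w5}; ◇◇¬p there: w4:F, w5:F. ✗
w4: successors {w7}; ◇◇¬p there: w7:F. ✗
w5: successors {w6}; ◇◇¬p there: w6:F. ✗
w6: no successors, so □◇◇¬p holds vacuously. ✓
w7: no successors, so □◇◇¬p holds vacuously. ✓
— 5 worlds.
For □□□p:
w0: successors {w1}; □□p there: w1:F. ✗
w1: successors {w2, w3}; □□p there: w2:F, w3:F. ✗
w2: successors {w1}; □□p there: w1:F. ✗
w3: successors {w4, w5}; □□p there: w4:T, w5:T. ✓
w4: successors {w7}; □□p there: w7:T. ✓
w5: successors {w6}; □□p there: w6:T. ✓
w6: no successors, so □□□p holds vacuously. ✓
w7: no successors, so □□□p holds vacuously. ✓
— 5 worlds.

5 and 5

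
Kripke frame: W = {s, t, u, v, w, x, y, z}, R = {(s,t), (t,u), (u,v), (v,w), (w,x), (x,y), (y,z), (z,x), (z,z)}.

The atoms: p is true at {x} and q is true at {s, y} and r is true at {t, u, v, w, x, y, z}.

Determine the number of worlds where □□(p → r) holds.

8

s: successors {t}; □(p → r) there: t:T. ✓
t: successors {u}; □(p → r) there: u:T. ✓
u: successors {v}; □(p → r) there: v:T. ✓
v: successors {w}; □(p → r) there: w:T. ✓
w: successors {x}; □(p → r) there: x:T. ✓
x: successors {y}; □(p → r) there: y:T. ✓
y: successors {z}; □(p → r) there: z:T. ✓
z: successors {x, z}; □(p → r) there: x:T, z:T. ✓
Satisfying worlds: {s, t, u, v, w, x, y, z}.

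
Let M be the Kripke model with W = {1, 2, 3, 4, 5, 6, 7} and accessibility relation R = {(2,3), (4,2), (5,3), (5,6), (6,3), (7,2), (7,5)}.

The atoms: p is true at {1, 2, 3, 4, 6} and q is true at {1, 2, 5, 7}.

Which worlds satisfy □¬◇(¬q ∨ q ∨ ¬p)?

1: no successors, so □¬◇(¬q ∨ q ∨ ¬p) holds vacuously. ✓
2: successors {3}; ¬◇(¬q ∨ q ∨ ¬p) there: 3:T. ✓
3: no successors, so □¬◇(¬q ∨ q ∨ ¬p) holds vacuously. ✓
4: successors {2}; ¬◇(¬q ∨ q ∨ ¬p) there: 2:F. ✗
5: successors {3, 6}; ¬◇(¬q ∨ q ∨ ¬p) there: 3:T, 6:F. ✗
6: successors {3}; ¬◇(¬q ∨ q ∨ ¬p) there: 3:T. ✓
7: successors {2, 5}; ¬◇(¬q ∨ q ∨ ¬p) there: 2:F, 5:F. ✗

{1, 2, 3, 6}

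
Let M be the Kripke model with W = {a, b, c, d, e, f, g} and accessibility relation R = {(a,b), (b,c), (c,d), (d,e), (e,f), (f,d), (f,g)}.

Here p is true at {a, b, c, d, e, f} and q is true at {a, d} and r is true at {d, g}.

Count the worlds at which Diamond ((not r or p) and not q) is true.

a: successors {b}; (not r or p) and not q there: b:T. ✓
b: successors {c}; (not r or p) and not q there: c:T. ✓
c: successors {d}; (not r or p) and not q there: d:F. ✗
d: successors {e}; (not r or p) and not q there: e:T. ✓
e: successors {f}; (not r or p) and not q there: f:T. ✓
f: successors {d, g}; (not r or p) and not q there: d:F, g:F. ✗
g: no successors, so Diamond ((not r or p) and not q) fails. ✗
Satisfying worlds: {a, b, d, e}.

4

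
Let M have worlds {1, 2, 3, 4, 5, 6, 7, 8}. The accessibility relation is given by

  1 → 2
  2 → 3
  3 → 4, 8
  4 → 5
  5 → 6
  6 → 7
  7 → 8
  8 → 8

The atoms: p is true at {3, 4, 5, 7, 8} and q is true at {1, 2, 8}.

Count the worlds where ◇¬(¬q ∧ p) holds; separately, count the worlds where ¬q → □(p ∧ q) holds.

5 and 4

For ◇¬(¬q ∧ p):
1: successors {2}; ¬(¬q ∧ p) there: 2:T. ✓
2: successors {3}; ¬(¬q ∧ p) there: 3:F. ✗
3: successors {4, 8}; ¬(¬q ∧ p) there: 4:F, 8:T. ✓
4: successors {5}; ¬(¬q ∧ p) there: 5:F. ✗
5: successors {6}; ¬(¬q ∧ p) there: 6:T. ✓
6: successors {7}; ¬(¬q ∧ p) there: 7:F. ✗
7: successors {8}; ¬(¬q ∧ p) there: 8:T. ✓
8: successors {8}; ¬(¬q ∧ p) there: 8:T. ✓
— 5 worlds.
For ¬q → □(p ∧ q):
1: ¬q is F, □(p ∧ q) is F. ✓
2: ¬q is F, □(p ∧ q) is F. ✓
3: ¬q is T, □(p ∧ q) is F. ✗
4: ¬q is T, □(p ∧ q) is F. ✗
5: ¬q is T, □(p ∧ q) is F. ✗
6: ¬q is T, □(p ∧ q) is F. ✗
7: ¬q is T, □(p ∧ q) is T. ✓
8: ¬q is F, □(p ∧ q) is T. ✓
— 4 worlds.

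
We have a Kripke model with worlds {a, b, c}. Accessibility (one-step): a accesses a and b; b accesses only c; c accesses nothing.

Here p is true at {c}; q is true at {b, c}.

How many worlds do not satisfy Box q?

1

a: successors {a, b}; q there: a:F, b:T. ✗
b: successors {c}; q there: c:T. ✓
c: no successors, so Box q holds vacuously. ✓
Satisfying worlds: {b, c}.
So Box q fails at the other 1 world.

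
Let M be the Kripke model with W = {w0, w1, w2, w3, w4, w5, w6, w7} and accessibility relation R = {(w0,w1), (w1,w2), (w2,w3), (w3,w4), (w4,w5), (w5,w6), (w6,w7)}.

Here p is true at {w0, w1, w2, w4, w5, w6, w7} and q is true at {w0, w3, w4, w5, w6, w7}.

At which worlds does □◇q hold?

w0: successors {w1}; ◇q there: w1:F. ✗
w1: successors {w2}; ◇q there: w2:T. ✓
w2: successors {w3}; ◇q there: w3:T. ✓
w3: successors {w4}; ◇q there: w4:T. ✓
w4: successors {w5}; ◇q there: w5:T. ✓
w5: successors {w6}; ◇q there: w6:T. ✓
w6: successors {w7}; ◇q there: w7:F. ✗
w7: no successors, so □◇q holds vacuously. ✓

{w1, w2, w3, w4, w5, w7}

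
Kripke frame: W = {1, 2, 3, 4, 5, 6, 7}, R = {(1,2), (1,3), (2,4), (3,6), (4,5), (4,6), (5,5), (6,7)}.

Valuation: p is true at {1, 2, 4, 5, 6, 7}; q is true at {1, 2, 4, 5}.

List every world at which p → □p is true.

{2, 3, 4, 5, 6, 7}

1: p is T, □p is F. ✗
2: p is T, □p is T. ✓
3: p is F, □p is T. ✓
4: p is T, □p is T. ✓
5: p is T, □p is T. ✓
6: p is T, □p is T. ✓
7: p is T, □p is T. ✓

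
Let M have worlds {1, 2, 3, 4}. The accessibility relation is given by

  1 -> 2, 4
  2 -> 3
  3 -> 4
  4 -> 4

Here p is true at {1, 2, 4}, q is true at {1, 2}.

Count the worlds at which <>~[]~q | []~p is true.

1: <>~[]~q is F, []~p is F. ✗
2: <>~[]~q is F, []~p is T. ✓
3: <>~[]~q is F, []~p is F. ✗
4: <>~[]~q is F, []~p is F. ✗
Satisfying worlds: {2}.

1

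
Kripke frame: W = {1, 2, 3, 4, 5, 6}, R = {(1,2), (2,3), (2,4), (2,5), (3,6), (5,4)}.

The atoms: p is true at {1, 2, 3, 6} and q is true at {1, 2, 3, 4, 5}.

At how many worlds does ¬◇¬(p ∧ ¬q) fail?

1: ◇¬(p ∧ ¬q) is T. ✗
2: ◇¬(p ∧ ¬q) is T. ✗
3: ◇¬(p ∧ ¬q) is F. ✓
4: ◇¬(p ∧ ¬q) is F. ✓
5: ◇¬(p ∧ ¬q) is T. ✗
6: ◇¬(p ∧ ¬q) is F. ✓
Satisfying worlds: {3, 4, 6}.
So ¬◇¬(p ∧ ¬q) fails at the other 3 worlds.

3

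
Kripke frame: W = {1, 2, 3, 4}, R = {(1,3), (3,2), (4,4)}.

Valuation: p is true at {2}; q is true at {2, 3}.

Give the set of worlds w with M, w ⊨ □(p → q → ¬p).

{1, 2, 4}

1: successors {3}; p → q → ¬p there: 3:T. ✓
2: no successors, so □(p → q → ¬p) holds vacuously. ✓
3: successors {2}; p → q → ¬p there: 2:F. ✗
4: successors {4}; p → q → ¬p there: 4:T. ✓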